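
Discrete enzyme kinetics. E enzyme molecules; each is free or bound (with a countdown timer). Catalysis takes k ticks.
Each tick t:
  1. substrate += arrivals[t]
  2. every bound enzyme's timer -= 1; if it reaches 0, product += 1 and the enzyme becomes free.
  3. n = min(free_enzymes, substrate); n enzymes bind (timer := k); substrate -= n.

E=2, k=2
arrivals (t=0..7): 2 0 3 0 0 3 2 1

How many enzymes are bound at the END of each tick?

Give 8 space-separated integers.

t=0: arr=2 -> substrate=0 bound=2 product=0
t=1: arr=0 -> substrate=0 bound=2 product=0
t=2: arr=3 -> substrate=1 bound=2 product=2
t=3: arr=0 -> substrate=1 bound=2 product=2
t=4: arr=0 -> substrate=0 bound=1 product=4
t=5: arr=3 -> substrate=2 bound=2 product=4
t=6: arr=2 -> substrate=3 bound=2 product=5
t=7: arr=1 -> substrate=3 bound=2 product=6

Answer: 2 2 2 2 1 2 2 2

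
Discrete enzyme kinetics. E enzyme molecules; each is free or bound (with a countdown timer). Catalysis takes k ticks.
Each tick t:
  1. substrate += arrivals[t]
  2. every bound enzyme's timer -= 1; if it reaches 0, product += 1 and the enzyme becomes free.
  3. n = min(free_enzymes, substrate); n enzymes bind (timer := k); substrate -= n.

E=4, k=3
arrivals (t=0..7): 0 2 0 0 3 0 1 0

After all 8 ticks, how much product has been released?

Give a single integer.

t=0: arr=0 -> substrate=0 bound=0 product=0
t=1: arr=2 -> substrate=0 bound=2 product=0
t=2: arr=0 -> substrate=0 bound=2 product=0
t=3: arr=0 -> substrate=0 bound=2 product=0
t=4: arr=3 -> substrate=0 bound=3 product=2
t=5: arr=0 -> substrate=0 bound=3 product=2
t=6: arr=1 -> substrate=0 bound=4 product=2
t=7: arr=0 -> substrate=0 bound=1 product=5

Answer: 5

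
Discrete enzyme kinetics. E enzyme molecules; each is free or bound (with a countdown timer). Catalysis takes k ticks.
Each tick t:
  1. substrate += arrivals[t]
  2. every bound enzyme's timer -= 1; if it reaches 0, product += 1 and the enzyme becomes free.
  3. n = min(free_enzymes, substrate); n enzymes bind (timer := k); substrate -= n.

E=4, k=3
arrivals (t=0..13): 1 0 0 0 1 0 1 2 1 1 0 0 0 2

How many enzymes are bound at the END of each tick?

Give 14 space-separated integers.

t=0: arr=1 -> substrate=0 bound=1 product=0
t=1: arr=0 -> substrate=0 bound=1 product=0
t=2: arr=0 -> substrate=0 bound=1 product=0
t=3: arr=0 -> substrate=0 bound=0 product=1
t=4: arr=1 -> substrate=0 bound=1 product=1
t=5: arr=0 -> substrate=0 bound=1 product=1
t=6: arr=1 -> substrate=0 bound=2 product=1
t=7: arr=2 -> substrate=0 bound=3 product=2
t=8: arr=1 -> substrate=0 bound=4 product=2
t=9: arr=1 -> substrate=0 bound=4 product=3
t=10: arr=0 -> substrate=0 bound=2 product=5
t=11: arr=0 -> substrate=0 bound=1 product=6
t=12: arr=0 -> substrate=0 bound=0 product=7
t=13: arr=2 -> substrate=0 bound=2 product=7

Answer: 1 1 1 0 1 1 2 3 4 4 2 1 0 2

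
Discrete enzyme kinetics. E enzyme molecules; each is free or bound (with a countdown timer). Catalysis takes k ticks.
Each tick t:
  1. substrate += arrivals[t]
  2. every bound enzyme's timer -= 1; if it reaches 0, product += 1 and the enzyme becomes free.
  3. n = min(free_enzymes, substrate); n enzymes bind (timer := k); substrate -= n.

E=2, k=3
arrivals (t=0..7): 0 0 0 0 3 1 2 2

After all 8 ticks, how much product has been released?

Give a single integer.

Answer: 2

Derivation:
t=0: arr=0 -> substrate=0 bound=0 product=0
t=1: arr=0 -> substrate=0 bound=0 product=0
t=2: arr=0 -> substrate=0 bound=0 product=0
t=3: arr=0 -> substrate=0 bound=0 product=0
t=4: arr=3 -> substrate=1 bound=2 product=0
t=5: arr=1 -> substrate=2 bound=2 product=0
t=6: arr=2 -> substrate=4 bound=2 product=0
t=7: arr=2 -> substrate=4 bound=2 product=2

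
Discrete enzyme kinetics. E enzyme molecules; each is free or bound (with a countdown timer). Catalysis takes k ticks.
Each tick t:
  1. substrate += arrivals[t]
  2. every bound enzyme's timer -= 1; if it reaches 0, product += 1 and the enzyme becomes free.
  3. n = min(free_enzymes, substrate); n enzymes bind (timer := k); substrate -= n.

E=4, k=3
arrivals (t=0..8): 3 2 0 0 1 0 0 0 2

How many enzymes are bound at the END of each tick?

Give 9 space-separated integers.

Answer: 3 4 4 2 2 2 1 0 2

Derivation:
t=0: arr=3 -> substrate=0 bound=3 product=0
t=1: arr=2 -> substrate=1 bound=4 product=0
t=2: arr=0 -> substrate=1 bound=4 product=0
t=3: arr=0 -> substrate=0 bound=2 product=3
t=4: arr=1 -> substrate=0 bound=2 product=4
t=5: arr=0 -> substrate=0 bound=2 product=4
t=6: arr=0 -> substrate=0 bound=1 product=5
t=7: arr=0 -> substrate=0 bound=0 product=6
t=8: arr=2 -> substrate=0 bound=2 product=6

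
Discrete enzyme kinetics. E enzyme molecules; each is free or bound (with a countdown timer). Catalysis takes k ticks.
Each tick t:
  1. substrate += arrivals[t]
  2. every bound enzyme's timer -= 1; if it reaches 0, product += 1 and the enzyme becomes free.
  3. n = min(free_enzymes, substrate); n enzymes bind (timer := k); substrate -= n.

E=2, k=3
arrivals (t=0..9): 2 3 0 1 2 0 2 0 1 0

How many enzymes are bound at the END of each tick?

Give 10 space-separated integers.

t=0: arr=2 -> substrate=0 bound=2 product=0
t=1: arr=3 -> substrate=3 bound=2 product=0
t=2: arr=0 -> substrate=3 bound=2 product=0
t=3: arr=1 -> substrate=2 bound=2 product=2
t=4: arr=2 -> substrate=4 bound=2 product=2
t=5: arr=0 -> substrate=4 bound=2 product=2
t=6: arr=2 -> substrate=4 bound=2 product=4
t=7: arr=0 -> substrate=4 bound=2 product=4
t=8: arr=1 -> substrate=5 bound=2 product=4
t=9: arr=0 -> substrate=3 bound=2 product=6

Answer: 2 2 2 2 2 2 2 2 2 2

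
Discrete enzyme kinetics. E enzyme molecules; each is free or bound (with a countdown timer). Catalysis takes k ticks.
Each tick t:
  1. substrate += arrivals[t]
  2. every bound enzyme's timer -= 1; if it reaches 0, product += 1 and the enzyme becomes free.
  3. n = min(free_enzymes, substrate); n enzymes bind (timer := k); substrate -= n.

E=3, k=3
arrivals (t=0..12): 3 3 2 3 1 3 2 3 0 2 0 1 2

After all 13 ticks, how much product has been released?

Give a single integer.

Answer: 12

Derivation:
t=0: arr=3 -> substrate=0 bound=3 product=0
t=1: arr=3 -> substrate=3 bound=3 product=0
t=2: arr=2 -> substrate=5 bound=3 product=0
t=3: arr=3 -> substrate=5 bound=3 product=3
t=4: arr=1 -> substrate=6 bound=3 product=3
t=5: arr=3 -> substrate=9 bound=3 product=3
t=6: arr=2 -> substrate=8 bound=3 product=6
t=7: arr=3 -> substrate=11 bound=3 product=6
t=8: arr=0 -> substrate=11 bound=3 product=6
t=9: arr=2 -> substrate=10 bound=3 product=9
t=10: arr=0 -> substrate=10 bound=3 product=9
t=11: arr=1 -> substrate=11 bound=3 product=9
t=12: arr=2 -> substrate=10 bound=3 product=12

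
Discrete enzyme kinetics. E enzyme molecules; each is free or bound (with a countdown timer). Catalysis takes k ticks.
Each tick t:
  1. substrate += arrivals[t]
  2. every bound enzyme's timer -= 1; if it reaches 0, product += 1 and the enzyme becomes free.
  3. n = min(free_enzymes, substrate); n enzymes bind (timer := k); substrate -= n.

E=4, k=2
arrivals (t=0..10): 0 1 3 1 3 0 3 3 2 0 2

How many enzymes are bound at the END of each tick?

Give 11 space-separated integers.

Answer: 0 1 4 4 4 3 3 4 4 4 3

Derivation:
t=0: arr=0 -> substrate=0 bound=0 product=0
t=1: arr=1 -> substrate=0 bound=1 product=0
t=2: arr=3 -> substrate=0 bound=4 product=0
t=3: arr=1 -> substrate=0 bound=4 product=1
t=4: arr=3 -> substrate=0 bound=4 product=4
t=5: arr=0 -> substrate=0 bound=3 product=5
t=6: arr=3 -> substrate=0 bound=3 product=8
t=7: arr=3 -> substrate=2 bound=4 product=8
t=8: arr=2 -> substrate=1 bound=4 product=11
t=9: arr=0 -> substrate=0 bound=4 product=12
t=10: arr=2 -> substrate=0 bound=3 product=15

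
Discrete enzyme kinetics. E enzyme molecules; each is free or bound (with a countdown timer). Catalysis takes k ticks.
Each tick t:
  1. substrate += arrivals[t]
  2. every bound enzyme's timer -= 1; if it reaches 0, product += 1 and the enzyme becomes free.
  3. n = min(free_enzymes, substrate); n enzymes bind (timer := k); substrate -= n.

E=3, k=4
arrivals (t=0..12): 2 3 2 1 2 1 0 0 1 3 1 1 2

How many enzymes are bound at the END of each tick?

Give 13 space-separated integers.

t=0: arr=2 -> substrate=0 bound=2 product=0
t=1: arr=3 -> substrate=2 bound=3 product=0
t=2: arr=2 -> substrate=4 bound=3 product=0
t=3: arr=1 -> substrate=5 bound=3 product=0
t=4: arr=2 -> substrate=5 bound=3 product=2
t=5: arr=1 -> substrate=5 bound=3 product=3
t=6: arr=0 -> substrate=5 bound=3 product=3
t=7: arr=0 -> substrate=5 bound=3 product=3
t=8: arr=1 -> substrate=4 bound=3 product=5
t=9: arr=3 -> substrate=6 bound=3 product=6
t=10: arr=1 -> substrate=7 bound=3 product=6
t=11: arr=1 -> substrate=8 bound=3 product=6
t=12: arr=2 -> substrate=8 bound=3 product=8

Answer: 2 3 3 3 3 3 3 3 3 3 3 3 3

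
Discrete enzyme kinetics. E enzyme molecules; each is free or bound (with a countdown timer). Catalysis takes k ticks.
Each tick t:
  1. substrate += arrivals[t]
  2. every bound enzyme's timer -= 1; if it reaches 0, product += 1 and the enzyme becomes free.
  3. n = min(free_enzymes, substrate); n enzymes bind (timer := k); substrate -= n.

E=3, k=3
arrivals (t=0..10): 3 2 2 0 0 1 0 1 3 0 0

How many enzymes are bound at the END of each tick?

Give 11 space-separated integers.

t=0: arr=3 -> substrate=0 bound=3 product=0
t=1: arr=2 -> substrate=2 bound=3 product=0
t=2: arr=2 -> substrate=4 bound=3 product=0
t=3: arr=0 -> substrate=1 bound=3 product=3
t=4: arr=0 -> substrate=1 bound=3 product=3
t=5: arr=1 -> substrate=2 bound=3 product=3
t=6: arr=0 -> substrate=0 bound=2 product=6
t=7: arr=1 -> substrate=0 bound=3 product=6
t=8: arr=3 -> substrate=3 bound=3 product=6
t=9: arr=0 -> substrate=1 bound=3 product=8
t=10: arr=0 -> substrate=0 bound=3 product=9

Answer: 3 3 3 3 3 3 2 3 3 3 3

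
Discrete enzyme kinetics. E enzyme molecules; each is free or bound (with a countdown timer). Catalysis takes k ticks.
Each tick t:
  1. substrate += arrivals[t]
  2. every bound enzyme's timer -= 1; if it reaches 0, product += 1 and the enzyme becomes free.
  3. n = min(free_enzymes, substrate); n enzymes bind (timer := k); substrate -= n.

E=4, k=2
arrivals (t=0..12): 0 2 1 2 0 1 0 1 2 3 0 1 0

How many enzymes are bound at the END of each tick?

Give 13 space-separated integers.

Answer: 0 2 3 3 2 1 1 1 3 4 3 2 1

Derivation:
t=0: arr=0 -> substrate=0 bound=0 product=0
t=1: arr=2 -> substrate=0 bound=2 product=0
t=2: arr=1 -> substrate=0 bound=3 product=0
t=3: arr=2 -> substrate=0 bound=3 product=2
t=4: arr=0 -> substrate=0 bound=2 product=3
t=5: arr=1 -> substrate=0 bound=1 product=5
t=6: arr=0 -> substrate=0 bound=1 product=5
t=7: arr=1 -> substrate=0 bound=1 product=6
t=8: arr=2 -> substrate=0 bound=3 product=6
t=9: arr=3 -> substrate=1 bound=4 product=7
t=10: arr=0 -> substrate=0 bound=3 product=9
t=11: arr=1 -> substrate=0 bound=2 product=11
t=12: arr=0 -> substrate=0 bound=1 product=12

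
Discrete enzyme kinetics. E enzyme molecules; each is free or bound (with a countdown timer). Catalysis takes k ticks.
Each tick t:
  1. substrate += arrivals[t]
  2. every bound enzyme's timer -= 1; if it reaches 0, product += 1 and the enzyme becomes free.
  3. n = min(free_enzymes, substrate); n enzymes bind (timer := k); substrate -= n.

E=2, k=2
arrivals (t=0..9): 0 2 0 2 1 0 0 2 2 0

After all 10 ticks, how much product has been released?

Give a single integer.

Answer: 7

Derivation:
t=0: arr=0 -> substrate=0 bound=0 product=0
t=1: arr=2 -> substrate=0 bound=2 product=0
t=2: arr=0 -> substrate=0 bound=2 product=0
t=3: arr=2 -> substrate=0 bound=2 product=2
t=4: arr=1 -> substrate=1 bound=2 product=2
t=5: arr=0 -> substrate=0 bound=1 product=4
t=6: arr=0 -> substrate=0 bound=1 product=4
t=7: arr=2 -> substrate=0 bound=2 product=5
t=8: arr=2 -> substrate=2 bound=2 product=5
t=9: arr=0 -> substrate=0 bound=2 product=7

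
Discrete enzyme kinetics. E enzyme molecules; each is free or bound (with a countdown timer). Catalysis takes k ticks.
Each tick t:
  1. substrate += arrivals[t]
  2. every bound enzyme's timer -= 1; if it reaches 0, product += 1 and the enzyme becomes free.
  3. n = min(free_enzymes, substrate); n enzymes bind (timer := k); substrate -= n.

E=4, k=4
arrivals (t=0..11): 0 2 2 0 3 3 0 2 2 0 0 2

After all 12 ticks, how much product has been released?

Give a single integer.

Answer: 8

Derivation:
t=0: arr=0 -> substrate=0 bound=0 product=0
t=1: arr=2 -> substrate=0 bound=2 product=0
t=2: arr=2 -> substrate=0 bound=4 product=0
t=3: arr=0 -> substrate=0 bound=4 product=0
t=4: arr=3 -> substrate=3 bound=4 product=0
t=5: arr=3 -> substrate=4 bound=4 product=2
t=6: arr=0 -> substrate=2 bound=4 product=4
t=7: arr=2 -> substrate=4 bound=4 product=4
t=8: arr=2 -> substrate=6 bound=4 product=4
t=9: arr=0 -> substrate=4 bound=4 product=6
t=10: arr=0 -> substrate=2 bound=4 product=8
t=11: arr=2 -> substrate=4 bound=4 product=8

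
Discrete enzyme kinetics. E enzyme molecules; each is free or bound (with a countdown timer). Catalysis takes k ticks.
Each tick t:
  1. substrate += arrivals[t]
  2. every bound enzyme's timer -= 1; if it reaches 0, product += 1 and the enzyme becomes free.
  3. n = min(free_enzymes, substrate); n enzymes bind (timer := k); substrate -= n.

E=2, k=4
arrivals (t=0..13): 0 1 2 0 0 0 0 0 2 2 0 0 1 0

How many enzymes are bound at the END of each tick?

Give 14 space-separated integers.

Answer: 0 1 2 2 2 2 1 1 2 2 2 2 2 2

Derivation:
t=0: arr=0 -> substrate=0 bound=0 product=0
t=1: arr=1 -> substrate=0 bound=1 product=0
t=2: arr=2 -> substrate=1 bound=2 product=0
t=3: arr=0 -> substrate=1 bound=2 product=0
t=4: arr=0 -> substrate=1 bound=2 product=0
t=5: arr=0 -> substrate=0 bound=2 product=1
t=6: arr=0 -> substrate=0 bound=1 product=2
t=7: arr=0 -> substrate=0 bound=1 product=2
t=8: arr=2 -> substrate=1 bound=2 product=2
t=9: arr=2 -> substrate=2 bound=2 product=3
t=10: arr=0 -> substrate=2 bound=2 product=3
t=11: arr=0 -> substrate=2 bound=2 product=3
t=12: arr=1 -> substrate=2 bound=2 product=4
t=13: arr=0 -> substrate=1 bound=2 product=5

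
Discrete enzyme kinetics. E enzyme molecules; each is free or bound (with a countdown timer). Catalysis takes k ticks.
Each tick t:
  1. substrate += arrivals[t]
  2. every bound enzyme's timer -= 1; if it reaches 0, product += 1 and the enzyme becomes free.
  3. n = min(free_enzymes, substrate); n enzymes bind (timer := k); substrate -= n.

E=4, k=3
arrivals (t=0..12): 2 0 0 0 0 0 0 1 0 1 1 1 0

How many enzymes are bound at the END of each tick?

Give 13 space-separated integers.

Answer: 2 2 2 0 0 0 0 1 1 2 2 3 2

Derivation:
t=0: arr=2 -> substrate=0 bound=2 product=0
t=1: arr=0 -> substrate=0 bound=2 product=0
t=2: arr=0 -> substrate=0 bound=2 product=0
t=3: arr=0 -> substrate=0 bound=0 product=2
t=4: arr=0 -> substrate=0 bound=0 product=2
t=5: arr=0 -> substrate=0 bound=0 product=2
t=6: arr=0 -> substrate=0 bound=0 product=2
t=7: arr=1 -> substrate=0 bound=1 product=2
t=8: arr=0 -> substrate=0 bound=1 product=2
t=9: arr=1 -> substrate=0 bound=2 product=2
t=10: arr=1 -> substrate=0 bound=2 product=3
t=11: arr=1 -> substrate=0 bound=3 product=3
t=12: arr=0 -> substrate=0 bound=2 product=4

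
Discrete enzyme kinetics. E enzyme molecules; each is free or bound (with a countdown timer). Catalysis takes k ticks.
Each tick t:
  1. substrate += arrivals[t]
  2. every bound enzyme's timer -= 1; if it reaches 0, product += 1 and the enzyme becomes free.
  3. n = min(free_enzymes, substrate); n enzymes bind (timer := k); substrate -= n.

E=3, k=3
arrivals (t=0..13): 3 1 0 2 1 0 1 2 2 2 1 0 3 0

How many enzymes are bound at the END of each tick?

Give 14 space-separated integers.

t=0: arr=3 -> substrate=0 bound=3 product=0
t=1: arr=1 -> substrate=1 bound=3 product=0
t=2: arr=0 -> substrate=1 bound=3 product=0
t=3: arr=2 -> substrate=0 bound=3 product=3
t=4: arr=1 -> substrate=1 bound=3 product=3
t=5: arr=0 -> substrate=1 bound=3 product=3
t=6: arr=1 -> substrate=0 bound=2 product=6
t=7: arr=2 -> substrate=1 bound=3 product=6
t=8: arr=2 -> substrate=3 bound=3 product=6
t=9: arr=2 -> substrate=3 bound=3 product=8
t=10: arr=1 -> substrate=3 bound=3 product=9
t=11: arr=0 -> substrate=3 bound=3 product=9
t=12: arr=3 -> substrate=4 bound=3 product=11
t=13: arr=0 -> substrate=3 bound=3 product=12

Answer: 3 3 3 3 3 3 2 3 3 3 3 3 3 3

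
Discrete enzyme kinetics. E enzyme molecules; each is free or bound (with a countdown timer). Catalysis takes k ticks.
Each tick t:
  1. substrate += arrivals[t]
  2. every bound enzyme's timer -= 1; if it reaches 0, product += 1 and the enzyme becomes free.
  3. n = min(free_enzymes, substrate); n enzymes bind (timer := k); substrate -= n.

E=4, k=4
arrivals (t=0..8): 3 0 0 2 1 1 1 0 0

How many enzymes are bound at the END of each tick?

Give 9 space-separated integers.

t=0: arr=3 -> substrate=0 bound=3 product=0
t=1: arr=0 -> substrate=0 bound=3 product=0
t=2: arr=0 -> substrate=0 bound=3 product=0
t=3: arr=2 -> substrate=1 bound=4 product=0
t=4: arr=1 -> substrate=0 bound=3 product=3
t=5: arr=1 -> substrate=0 bound=4 product=3
t=6: arr=1 -> substrate=1 bound=4 product=3
t=7: arr=0 -> substrate=0 bound=4 product=4
t=8: arr=0 -> substrate=0 bound=2 product=6

Answer: 3 3 3 4 3 4 4 4 2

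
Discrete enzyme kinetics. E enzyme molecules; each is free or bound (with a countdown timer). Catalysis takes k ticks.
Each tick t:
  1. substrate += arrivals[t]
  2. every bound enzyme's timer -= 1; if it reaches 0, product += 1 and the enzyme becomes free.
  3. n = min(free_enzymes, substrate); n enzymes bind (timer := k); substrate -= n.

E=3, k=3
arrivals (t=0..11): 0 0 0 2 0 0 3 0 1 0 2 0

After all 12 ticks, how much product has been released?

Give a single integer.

Answer: 5

Derivation:
t=0: arr=0 -> substrate=0 bound=0 product=0
t=1: arr=0 -> substrate=0 bound=0 product=0
t=2: arr=0 -> substrate=0 bound=0 product=0
t=3: arr=2 -> substrate=0 bound=2 product=0
t=4: arr=0 -> substrate=0 bound=2 product=0
t=5: arr=0 -> substrate=0 bound=2 product=0
t=6: arr=3 -> substrate=0 bound=3 product=2
t=7: arr=0 -> substrate=0 bound=3 product=2
t=8: arr=1 -> substrate=1 bound=3 product=2
t=9: arr=0 -> substrate=0 bound=1 product=5
t=10: arr=2 -> substrate=0 bound=3 product=5
t=11: arr=0 -> substrate=0 bound=3 product=5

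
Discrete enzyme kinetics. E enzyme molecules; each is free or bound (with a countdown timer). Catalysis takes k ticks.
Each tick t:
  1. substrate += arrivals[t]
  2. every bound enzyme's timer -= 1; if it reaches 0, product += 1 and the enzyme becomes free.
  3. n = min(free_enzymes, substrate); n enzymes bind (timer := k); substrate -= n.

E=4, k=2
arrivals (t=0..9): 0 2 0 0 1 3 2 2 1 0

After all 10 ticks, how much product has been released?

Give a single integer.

t=0: arr=0 -> substrate=0 bound=0 product=0
t=1: arr=2 -> substrate=0 bound=2 product=0
t=2: arr=0 -> substrate=0 bound=2 product=0
t=3: arr=0 -> substrate=0 bound=0 product=2
t=4: arr=1 -> substrate=0 bound=1 product=2
t=5: arr=3 -> substrate=0 bound=4 product=2
t=6: arr=2 -> substrate=1 bound=4 product=3
t=7: arr=2 -> substrate=0 bound=4 product=6
t=8: arr=1 -> substrate=0 bound=4 product=7
t=9: arr=0 -> substrate=0 bound=1 product=10

Answer: 10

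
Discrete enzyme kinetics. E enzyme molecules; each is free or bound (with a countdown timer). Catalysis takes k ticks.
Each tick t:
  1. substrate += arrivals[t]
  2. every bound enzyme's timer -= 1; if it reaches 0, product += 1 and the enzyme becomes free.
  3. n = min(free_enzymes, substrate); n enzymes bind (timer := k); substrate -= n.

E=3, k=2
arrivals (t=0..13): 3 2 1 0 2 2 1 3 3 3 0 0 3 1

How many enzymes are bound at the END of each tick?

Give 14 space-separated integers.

t=0: arr=3 -> substrate=0 bound=3 product=0
t=1: arr=2 -> substrate=2 bound=3 product=0
t=2: arr=1 -> substrate=0 bound=3 product=3
t=3: arr=0 -> substrate=0 bound=3 product=3
t=4: arr=2 -> substrate=0 bound=2 product=6
t=5: arr=2 -> substrate=1 bound=3 product=6
t=6: arr=1 -> substrate=0 bound=3 product=8
t=7: arr=3 -> substrate=2 bound=3 product=9
t=8: arr=3 -> substrate=3 bound=3 product=11
t=9: arr=3 -> substrate=5 bound=3 product=12
t=10: arr=0 -> substrate=3 bound=3 product=14
t=11: arr=0 -> substrate=2 bound=3 product=15
t=12: arr=3 -> substrate=3 bound=3 product=17
t=13: arr=1 -> substrate=3 bound=3 product=18

Answer: 3 3 3 3 2 3 3 3 3 3 3 3 3 3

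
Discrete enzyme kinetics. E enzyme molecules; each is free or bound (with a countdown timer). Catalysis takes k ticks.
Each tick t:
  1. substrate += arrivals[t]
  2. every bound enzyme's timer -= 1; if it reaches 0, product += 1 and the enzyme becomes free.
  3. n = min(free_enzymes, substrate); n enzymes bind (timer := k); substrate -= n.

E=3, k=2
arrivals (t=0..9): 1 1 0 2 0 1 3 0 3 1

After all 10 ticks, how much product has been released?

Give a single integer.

t=0: arr=1 -> substrate=0 bound=1 product=0
t=1: arr=1 -> substrate=0 bound=2 product=0
t=2: arr=0 -> substrate=0 bound=1 product=1
t=3: arr=2 -> substrate=0 bound=2 product=2
t=4: arr=0 -> substrate=0 bound=2 product=2
t=5: arr=1 -> substrate=0 bound=1 product=4
t=6: arr=3 -> substrate=1 bound=3 product=4
t=7: arr=0 -> substrate=0 bound=3 product=5
t=8: arr=3 -> substrate=1 bound=3 product=7
t=9: arr=1 -> substrate=1 bound=3 product=8

Answer: 8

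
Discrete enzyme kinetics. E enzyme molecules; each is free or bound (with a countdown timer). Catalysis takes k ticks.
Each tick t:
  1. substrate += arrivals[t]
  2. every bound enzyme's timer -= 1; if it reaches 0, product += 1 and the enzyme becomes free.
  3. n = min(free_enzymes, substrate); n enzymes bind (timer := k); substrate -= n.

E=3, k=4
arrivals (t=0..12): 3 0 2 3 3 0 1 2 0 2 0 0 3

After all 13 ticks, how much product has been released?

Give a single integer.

Answer: 9

Derivation:
t=0: arr=3 -> substrate=0 bound=3 product=0
t=1: arr=0 -> substrate=0 bound=3 product=0
t=2: arr=2 -> substrate=2 bound=3 product=0
t=3: arr=3 -> substrate=5 bound=3 product=0
t=4: arr=3 -> substrate=5 bound=3 product=3
t=5: arr=0 -> substrate=5 bound=3 product=3
t=6: arr=1 -> substrate=6 bound=3 product=3
t=7: arr=2 -> substrate=8 bound=3 product=3
t=8: arr=0 -> substrate=5 bound=3 product=6
t=9: arr=2 -> substrate=7 bound=3 product=6
t=10: arr=0 -> substrate=7 bound=3 product=6
t=11: arr=0 -> substrate=7 bound=3 product=6
t=12: arr=3 -> substrate=7 bound=3 product=9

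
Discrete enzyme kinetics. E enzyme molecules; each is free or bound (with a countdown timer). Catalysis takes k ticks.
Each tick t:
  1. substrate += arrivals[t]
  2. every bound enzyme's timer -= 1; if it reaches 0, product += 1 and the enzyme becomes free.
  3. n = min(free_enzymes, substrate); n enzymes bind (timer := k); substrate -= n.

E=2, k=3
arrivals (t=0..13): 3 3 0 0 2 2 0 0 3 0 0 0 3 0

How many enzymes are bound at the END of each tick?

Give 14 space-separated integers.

t=0: arr=3 -> substrate=1 bound=2 product=0
t=1: arr=3 -> substrate=4 bound=2 product=0
t=2: arr=0 -> substrate=4 bound=2 product=0
t=3: arr=0 -> substrate=2 bound=2 product=2
t=4: arr=2 -> substrate=4 bound=2 product=2
t=5: arr=2 -> substrate=6 bound=2 product=2
t=6: arr=0 -> substrate=4 bound=2 product=4
t=7: arr=0 -> substrate=4 bound=2 product=4
t=8: arr=3 -> substrate=7 bound=2 product=4
t=9: arr=0 -> substrate=5 bound=2 product=6
t=10: arr=0 -> substrate=5 bound=2 product=6
t=11: arr=0 -> substrate=5 bound=2 product=6
t=12: arr=3 -> substrate=6 bound=2 product=8
t=13: arr=0 -> substrate=6 bound=2 product=8

Answer: 2 2 2 2 2 2 2 2 2 2 2 2 2 2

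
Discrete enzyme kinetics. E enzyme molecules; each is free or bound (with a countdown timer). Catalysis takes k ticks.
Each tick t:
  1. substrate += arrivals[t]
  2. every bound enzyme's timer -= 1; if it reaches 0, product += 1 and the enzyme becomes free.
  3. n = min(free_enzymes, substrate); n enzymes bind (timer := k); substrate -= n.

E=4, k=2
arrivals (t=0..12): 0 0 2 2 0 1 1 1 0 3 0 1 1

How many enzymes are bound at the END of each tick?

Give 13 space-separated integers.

t=0: arr=0 -> substrate=0 bound=0 product=0
t=1: arr=0 -> substrate=0 bound=0 product=0
t=2: arr=2 -> substrate=0 bound=2 product=0
t=3: arr=2 -> substrate=0 bound=4 product=0
t=4: arr=0 -> substrate=0 bound=2 product=2
t=5: arr=1 -> substrate=0 bound=1 product=4
t=6: arr=1 -> substrate=0 bound=2 product=4
t=7: arr=1 -> substrate=0 bound=2 product=5
t=8: arr=0 -> substrate=0 bound=1 product=6
t=9: arr=3 -> substrate=0 bound=3 product=7
t=10: arr=0 -> substrate=0 bound=3 product=7
t=11: arr=1 -> substrate=0 bound=1 product=10
t=12: arr=1 -> substrate=0 bound=2 product=10

Answer: 0 0 2 4 2 1 2 2 1 3 3 1 2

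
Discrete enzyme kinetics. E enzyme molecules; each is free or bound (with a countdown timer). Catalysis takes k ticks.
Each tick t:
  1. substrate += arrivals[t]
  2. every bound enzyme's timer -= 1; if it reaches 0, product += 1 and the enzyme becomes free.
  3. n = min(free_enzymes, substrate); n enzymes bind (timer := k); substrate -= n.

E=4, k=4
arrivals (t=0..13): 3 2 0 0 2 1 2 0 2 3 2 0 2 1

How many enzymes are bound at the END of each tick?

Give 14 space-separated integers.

t=0: arr=3 -> substrate=0 bound=3 product=0
t=1: arr=2 -> substrate=1 bound=4 product=0
t=2: arr=0 -> substrate=1 bound=4 product=0
t=3: arr=0 -> substrate=1 bound=4 product=0
t=4: arr=2 -> substrate=0 bound=4 product=3
t=5: arr=1 -> substrate=0 bound=4 product=4
t=6: arr=2 -> substrate=2 bound=4 product=4
t=7: arr=0 -> substrate=2 bound=4 product=4
t=8: arr=2 -> substrate=1 bound=4 product=7
t=9: arr=3 -> substrate=3 bound=4 product=8
t=10: arr=2 -> substrate=5 bound=4 product=8
t=11: arr=0 -> substrate=5 bound=4 product=8
t=12: arr=2 -> substrate=4 bound=4 product=11
t=13: arr=1 -> substrate=4 bound=4 product=12

Answer: 3 4 4 4 4 4 4 4 4 4 4 4 4 4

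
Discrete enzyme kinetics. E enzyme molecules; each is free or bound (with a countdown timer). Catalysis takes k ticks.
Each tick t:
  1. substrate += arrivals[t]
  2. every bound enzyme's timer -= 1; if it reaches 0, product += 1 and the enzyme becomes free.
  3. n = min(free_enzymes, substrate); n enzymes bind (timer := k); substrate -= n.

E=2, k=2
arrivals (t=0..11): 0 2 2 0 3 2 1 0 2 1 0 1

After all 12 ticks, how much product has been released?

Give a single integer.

Answer: 10

Derivation:
t=0: arr=0 -> substrate=0 bound=0 product=0
t=1: arr=2 -> substrate=0 bound=2 product=0
t=2: arr=2 -> substrate=2 bound=2 product=0
t=3: arr=0 -> substrate=0 bound=2 product=2
t=4: arr=3 -> substrate=3 bound=2 product=2
t=5: arr=2 -> substrate=3 bound=2 product=4
t=6: arr=1 -> substrate=4 bound=2 product=4
t=7: arr=0 -> substrate=2 bound=2 product=6
t=8: arr=2 -> substrate=4 bound=2 product=6
t=9: arr=1 -> substrate=3 bound=2 product=8
t=10: arr=0 -> substrate=3 bound=2 product=8
t=11: arr=1 -> substrate=2 bound=2 product=10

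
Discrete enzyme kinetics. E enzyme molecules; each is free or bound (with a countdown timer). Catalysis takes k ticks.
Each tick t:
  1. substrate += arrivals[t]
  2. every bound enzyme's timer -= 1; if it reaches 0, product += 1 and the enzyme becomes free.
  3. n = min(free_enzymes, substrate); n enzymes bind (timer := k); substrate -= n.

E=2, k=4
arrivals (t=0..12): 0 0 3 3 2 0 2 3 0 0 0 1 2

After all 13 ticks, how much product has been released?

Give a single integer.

t=0: arr=0 -> substrate=0 bound=0 product=0
t=1: arr=0 -> substrate=0 bound=0 product=0
t=2: arr=3 -> substrate=1 bound=2 product=0
t=3: arr=3 -> substrate=4 bound=2 product=0
t=4: arr=2 -> substrate=6 bound=2 product=0
t=5: arr=0 -> substrate=6 bound=2 product=0
t=6: arr=2 -> substrate=6 bound=2 product=2
t=7: arr=3 -> substrate=9 bound=2 product=2
t=8: arr=0 -> substrate=9 bound=2 product=2
t=9: arr=0 -> substrate=9 bound=2 product=2
t=10: arr=0 -> substrate=7 bound=2 product=4
t=11: arr=1 -> substrate=8 bound=2 product=4
t=12: arr=2 -> substrate=10 bound=2 product=4

Answer: 4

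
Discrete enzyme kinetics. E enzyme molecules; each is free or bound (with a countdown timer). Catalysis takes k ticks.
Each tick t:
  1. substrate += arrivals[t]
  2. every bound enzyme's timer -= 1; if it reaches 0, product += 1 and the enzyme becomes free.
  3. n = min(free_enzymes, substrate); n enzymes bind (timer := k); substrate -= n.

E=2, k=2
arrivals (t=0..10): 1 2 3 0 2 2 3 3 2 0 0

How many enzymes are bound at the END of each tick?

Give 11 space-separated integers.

Answer: 1 2 2 2 2 2 2 2 2 2 2

Derivation:
t=0: arr=1 -> substrate=0 bound=1 product=0
t=1: arr=2 -> substrate=1 bound=2 product=0
t=2: arr=3 -> substrate=3 bound=2 product=1
t=3: arr=0 -> substrate=2 bound=2 product=2
t=4: arr=2 -> substrate=3 bound=2 product=3
t=5: arr=2 -> substrate=4 bound=2 product=4
t=6: arr=3 -> substrate=6 bound=2 product=5
t=7: arr=3 -> substrate=8 bound=2 product=6
t=8: arr=2 -> substrate=9 bound=2 product=7
t=9: arr=0 -> substrate=8 bound=2 product=8
t=10: arr=0 -> substrate=7 bound=2 product=9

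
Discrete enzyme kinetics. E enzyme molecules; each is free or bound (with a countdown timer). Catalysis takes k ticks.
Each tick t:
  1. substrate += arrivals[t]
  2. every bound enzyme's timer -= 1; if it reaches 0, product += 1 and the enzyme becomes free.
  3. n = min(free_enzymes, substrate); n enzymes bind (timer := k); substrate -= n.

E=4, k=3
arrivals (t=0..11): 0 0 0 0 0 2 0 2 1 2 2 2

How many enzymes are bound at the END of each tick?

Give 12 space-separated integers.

t=0: arr=0 -> substrate=0 bound=0 product=0
t=1: arr=0 -> substrate=0 bound=0 product=0
t=2: arr=0 -> substrate=0 bound=0 product=0
t=3: arr=0 -> substrate=0 bound=0 product=0
t=4: arr=0 -> substrate=0 bound=0 product=0
t=5: arr=2 -> substrate=0 bound=2 product=0
t=6: arr=0 -> substrate=0 bound=2 product=0
t=7: arr=2 -> substrate=0 bound=4 product=0
t=8: arr=1 -> substrate=0 bound=3 product=2
t=9: arr=2 -> substrate=1 bound=4 product=2
t=10: arr=2 -> substrate=1 bound=4 product=4
t=11: arr=2 -> substrate=2 bound=4 product=5

Answer: 0 0 0 0 0 2 2 4 3 4 4 4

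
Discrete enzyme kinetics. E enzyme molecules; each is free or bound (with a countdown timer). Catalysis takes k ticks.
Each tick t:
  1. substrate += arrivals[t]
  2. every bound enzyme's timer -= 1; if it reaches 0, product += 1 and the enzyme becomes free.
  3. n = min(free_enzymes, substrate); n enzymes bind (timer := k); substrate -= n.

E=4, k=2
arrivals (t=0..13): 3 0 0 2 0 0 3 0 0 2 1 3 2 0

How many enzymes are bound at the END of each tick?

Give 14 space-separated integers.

Answer: 3 3 0 2 2 0 3 3 0 2 3 4 4 2

Derivation:
t=0: arr=3 -> substrate=0 bound=3 product=0
t=1: arr=0 -> substrate=0 bound=3 product=0
t=2: arr=0 -> substrate=0 bound=0 product=3
t=3: arr=2 -> substrate=0 bound=2 product=3
t=4: arr=0 -> substrate=0 bound=2 product=3
t=5: arr=0 -> substrate=0 bound=0 product=5
t=6: arr=3 -> substrate=0 bound=3 product=5
t=7: arr=0 -> substrate=0 bound=3 product=5
t=8: arr=0 -> substrate=0 bound=0 product=8
t=9: arr=2 -> substrate=0 bound=2 product=8
t=10: arr=1 -> substrate=0 bound=3 product=8
t=11: arr=3 -> substrate=0 bound=4 product=10
t=12: arr=2 -> substrate=1 bound=4 product=11
t=13: arr=0 -> substrate=0 bound=2 product=14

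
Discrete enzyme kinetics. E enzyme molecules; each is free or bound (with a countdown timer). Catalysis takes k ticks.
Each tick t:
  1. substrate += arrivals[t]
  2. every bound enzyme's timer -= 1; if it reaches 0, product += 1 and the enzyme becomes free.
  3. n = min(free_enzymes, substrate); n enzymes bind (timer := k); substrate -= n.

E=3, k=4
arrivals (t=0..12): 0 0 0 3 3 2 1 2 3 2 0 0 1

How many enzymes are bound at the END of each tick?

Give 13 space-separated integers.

Answer: 0 0 0 3 3 3 3 3 3 3 3 3 3

Derivation:
t=0: arr=0 -> substrate=0 bound=0 product=0
t=1: arr=0 -> substrate=0 bound=0 product=0
t=2: arr=0 -> substrate=0 bound=0 product=0
t=3: arr=3 -> substrate=0 bound=3 product=0
t=4: arr=3 -> substrate=3 bound=3 product=0
t=5: arr=2 -> substrate=5 bound=3 product=0
t=6: arr=1 -> substrate=6 bound=3 product=0
t=7: arr=2 -> substrate=5 bound=3 product=3
t=8: arr=3 -> substrate=8 bound=3 product=3
t=9: arr=2 -> substrate=10 bound=3 product=3
t=10: arr=0 -> substrate=10 bound=3 product=3
t=11: arr=0 -> substrate=7 bound=3 product=6
t=12: arr=1 -> substrate=8 bound=3 product=6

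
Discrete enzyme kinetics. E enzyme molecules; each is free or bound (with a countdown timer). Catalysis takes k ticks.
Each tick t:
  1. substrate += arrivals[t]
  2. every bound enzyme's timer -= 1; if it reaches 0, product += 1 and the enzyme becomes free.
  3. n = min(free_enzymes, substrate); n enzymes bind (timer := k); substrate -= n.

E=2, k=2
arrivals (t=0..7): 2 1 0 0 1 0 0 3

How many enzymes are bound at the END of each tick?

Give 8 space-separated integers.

t=0: arr=2 -> substrate=0 bound=2 product=0
t=1: arr=1 -> substrate=1 bound=2 product=0
t=2: arr=0 -> substrate=0 bound=1 product=2
t=3: arr=0 -> substrate=0 bound=1 product=2
t=4: arr=1 -> substrate=0 bound=1 product=3
t=5: arr=0 -> substrate=0 bound=1 product=3
t=6: arr=0 -> substrate=0 bound=0 product=4
t=7: arr=3 -> substrate=1 bound=2 product=4

Answer: 2 2 1 1 1 1 0 2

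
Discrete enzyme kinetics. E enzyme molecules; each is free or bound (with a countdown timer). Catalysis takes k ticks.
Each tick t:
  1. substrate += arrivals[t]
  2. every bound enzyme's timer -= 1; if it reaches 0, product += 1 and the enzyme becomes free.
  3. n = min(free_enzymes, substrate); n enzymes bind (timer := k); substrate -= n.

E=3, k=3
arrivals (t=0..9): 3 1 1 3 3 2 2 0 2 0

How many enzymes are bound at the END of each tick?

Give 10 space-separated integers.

t=0: arr=3 -> substrate=0 bound=3 product=0
t=1: arr=1 -> substrate=1 bound=3 product=0
t=2: arr=1 -> substrate=2 bound=3 product=0
t=3: arr=3 -> substrate=2 bound=3 product=3
t=4: arr=3 -> substrate=5 bound=3 product=3
t=5: arr=2 -> substrate=7 bound=3 product=3
t=6: arr=2 -> substrate=6 bound=3 product=6
t=7: arr=0 -> substrate=6 bound=3 product=6
t=8: arr=2 -> substrate=8 bound=3 product=6
t=9: arr=0 -> substrate=5 bound=3 product=9

Answer: 3 3 3 3 3 3 3 3 3 3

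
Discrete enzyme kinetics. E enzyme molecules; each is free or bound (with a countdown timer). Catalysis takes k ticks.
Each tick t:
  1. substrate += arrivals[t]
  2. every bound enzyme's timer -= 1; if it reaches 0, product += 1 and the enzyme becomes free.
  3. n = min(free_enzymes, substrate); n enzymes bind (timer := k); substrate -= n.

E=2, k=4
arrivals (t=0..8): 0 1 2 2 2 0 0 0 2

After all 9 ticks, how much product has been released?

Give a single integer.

Answer: 2

Derivation:
t=0: arr=0 -> substrate=0 bound=0 product=0
t=1: arr=1 -> substrate=0 bound=1 product=0
t=2: arr=2 -> substrate=1 bound=2 product=0
t=3: arr=2 -> substrate=3 bound=2 product=0
t=4: arr=2 -> substrate=5 bound=2 product=0
t=5: arr=0 -> substrate=4 bound=2 product=1
t=6: arr=0 -> substrate=3 bound=2 product=2
t=7: arr=0 -> substrate=3 bound=2 product=2
t=8: arr=2 -> substrate=5 bound=2 product=2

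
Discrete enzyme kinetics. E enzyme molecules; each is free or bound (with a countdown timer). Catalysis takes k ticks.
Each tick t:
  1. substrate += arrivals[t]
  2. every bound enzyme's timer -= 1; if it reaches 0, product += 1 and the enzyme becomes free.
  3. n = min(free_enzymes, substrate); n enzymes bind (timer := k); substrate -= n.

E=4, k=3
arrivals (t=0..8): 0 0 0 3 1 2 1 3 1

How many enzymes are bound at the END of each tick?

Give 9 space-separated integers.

Answer: 0 0 0 3 4 4 4 4 4

Derivation:
t=0: arr=0 -> substrate=0 bound=0 product=0
t=1: arr=0 -> substrate=0 bound=0 product=0
t=2: arr=0 -> substrate=0 bound=0 product=0
t=3: arr=3 -> substrate=0 bound=3 product=0
t=4: arr=1 -> substrate=0 bound=4 product=0
t=5: arr=2 -> substrate=2 bound=4 product=0
t=6: arr=1 -> substrate=0 bound=4 product=3
t=7: arr=3 -> substrate=2 bound=4 product=4
t=8: arr=1 -> substrate=3 bound=4 product=4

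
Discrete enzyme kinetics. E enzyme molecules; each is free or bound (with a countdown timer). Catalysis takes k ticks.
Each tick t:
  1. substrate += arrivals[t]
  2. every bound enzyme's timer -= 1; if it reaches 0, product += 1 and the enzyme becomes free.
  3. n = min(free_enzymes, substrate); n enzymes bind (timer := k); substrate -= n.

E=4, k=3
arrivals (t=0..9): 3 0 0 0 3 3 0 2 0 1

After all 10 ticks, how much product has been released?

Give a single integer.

Answer: 7

Derivation:
t=0: arr=3 -> substrate=0 bound=3 product=0
t=1: arr=0 -> substrate=0 bound=3 product=0
t=2: arr=0 -> substrate=0 bound=3 product=0
t=3: arr=0 -> substrate=0 bound=0 product=3
t=4: arr=3 -> substrate=0 bound=3 product=3
t=5: arr=3 -> substrate=2 bound=4 product=3
t=6: arr=0 -> substrate=2 bound=4 product=3
t=7: arr=2 -> substrate=1 bound=4 product=6
t=8: arr=0 -> substrate=0 bound=4 product=7
t=9: arr=1 -> substrate=1 bound=4 product=7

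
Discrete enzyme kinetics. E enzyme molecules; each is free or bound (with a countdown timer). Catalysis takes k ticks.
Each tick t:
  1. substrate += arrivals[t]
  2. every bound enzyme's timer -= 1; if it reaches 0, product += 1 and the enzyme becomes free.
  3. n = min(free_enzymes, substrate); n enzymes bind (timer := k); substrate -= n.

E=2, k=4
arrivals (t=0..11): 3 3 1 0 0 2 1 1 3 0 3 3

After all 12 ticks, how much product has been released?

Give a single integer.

Answer: 4

Derivation:
t=0: arr=3 -> substrate=1 bound=2 product=0
t=1: arr=3 -> substrate=4 bound=2 product=0
t=2: arr=1 -> substrate=5 bound=2 product=0
t=3: arr=0 -> substrate=5 bound=2 product=0
t=4: arr=0 -> substrate=3 bound=2 product=2
t=5: arr=2 -> substrate=5 bound=2 product=2
t=6: arr=1 -> substrate=6 bound=2 product=2
t=7: arr=1 -> substrate=7 bound=2 product=2
t=8: arr=3 -> substrate=8 bound=2 product=4
t=9: arr=0 -> substrate=8 bound=2 product=4
t=10: arr=3 -> substrate=11 bound=2 product=4
t=11: arr=3 -> substrate=14 bound=2 product=4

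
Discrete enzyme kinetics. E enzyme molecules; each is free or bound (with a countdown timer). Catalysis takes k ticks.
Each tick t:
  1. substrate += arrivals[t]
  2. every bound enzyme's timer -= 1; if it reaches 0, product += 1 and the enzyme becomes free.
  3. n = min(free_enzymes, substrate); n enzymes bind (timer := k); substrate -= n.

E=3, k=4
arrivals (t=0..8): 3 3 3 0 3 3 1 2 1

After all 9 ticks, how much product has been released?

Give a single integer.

Answer: 6

Derivation:
t=0: arr=3 -> substrate=0 bound=3 product=0
t=1: arr=3 -> substrate=3 bound=3 product=0
t=2: arr=3 -> substrate=6 bound=3 product=0
t=3: arr=0 -> substrate=6 bound=3 product=0
t=4: arr=3 -> substrate=6 bound=3 product=3
t=5: arr=3 -> substrate=9 bound=3 product=3
t=6: arr=1 -> substrate=10 bound=3 product=3
t=7: arr=2 -> substrate=12 bound=3 product=3
t=8: arr=1 -> substrate=10 bound=3 product=6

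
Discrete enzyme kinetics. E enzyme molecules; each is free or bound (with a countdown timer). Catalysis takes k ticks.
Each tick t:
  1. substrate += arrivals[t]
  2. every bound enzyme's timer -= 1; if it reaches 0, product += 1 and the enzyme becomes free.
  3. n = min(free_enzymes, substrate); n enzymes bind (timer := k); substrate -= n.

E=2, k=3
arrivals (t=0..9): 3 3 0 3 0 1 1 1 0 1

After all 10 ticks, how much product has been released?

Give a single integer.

t=0: arr=3 -> substrate=1 bound=2 product=0
t=1: arr=3 -> substrate=4 bound=2 product=0
t=2: arr=0 -> substrate=4 bound=2 product=0
t=3: arr=3 -> substrate=5 bound=2 product=2
t=4: arr=0 -> substrate=5 bound=2 product=2
t=5: arr=1 -> substrate=6 bound=2 product=2
t=6: arr=1 -> substrate=5 bound=2 product=4
t=7: arr=1 -> substrate=6 bound=2 product=4
t=8: arr=0 -> substrate=6 bound=2 product=4
t=9: arr=1 -> substrate=5 bound=2 product=6

Answer: 6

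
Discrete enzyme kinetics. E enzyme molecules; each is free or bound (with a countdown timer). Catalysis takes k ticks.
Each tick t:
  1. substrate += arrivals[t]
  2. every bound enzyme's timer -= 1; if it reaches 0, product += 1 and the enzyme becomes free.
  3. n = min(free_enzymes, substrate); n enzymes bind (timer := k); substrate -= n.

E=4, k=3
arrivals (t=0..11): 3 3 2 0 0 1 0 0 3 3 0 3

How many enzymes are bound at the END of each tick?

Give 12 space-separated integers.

t=0: arr=3 -> substrate=0 bound=3 product=0
t=1: arr=3 -> substrate=2 bound=4 product=0
t=2: arr=2 -> substrate=4 bound=4 product=0
t=3: arr=0 -> substrate=1 bound=4 product=3
t=4: arr=0 -> substrate=0 bound=4 product=4
t=5: arr=1 -> substrate=1 bound=4 product=4
t=6: arr=0 -> substrate=0 bound=2 product=7
t=7: arr=0 -> substrate=0 bound=1 product=8
t=8: arr=3 -> substrate=0 bound=4 product=8
t=9: arr=3 -> substrate=2 bound=4 product=9
t=10: arr=0 -> substrate=2 bound=4 product=9
t=11: arr=3 -> substrate=2 bound=4 product=12

Answer: 3 4 4 4 4 4 2 1 4 4 4 4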